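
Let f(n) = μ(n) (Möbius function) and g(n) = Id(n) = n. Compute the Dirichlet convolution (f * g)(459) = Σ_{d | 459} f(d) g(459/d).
(μ * Id)(459) = 288

Divisors of 459: [1, 3, 9, 17, 27, 51, 153, 459]. For each d | 459:
  d = 1: μ(1) · Id(459/1) = 1 · 459 = 459
  d = 3: μ(3) · Id(459/3) = -1 · 153 = -153
  d = 9: μ(9) · Id(459/9) = 0 · 51 = 0
  d = 17: μ(17) · Id(459/17) = -1 · 27 = -27
  d = 27: μ(27) · Id(459/27) = 0 · 17 = 0
  d = 51: μ(51) · Id(459/51) = 1 · 9 = 9
  d = 153: μ(153) · Id(459/153) = 0 · 3 = 0
  d = 459: μ(459) · Id(459/459) = 0 · 1 = 0
Summing: (μ * Id)(459) = 459 + -153 + 0 + -27 + 0 + 9 + 0 + 0 = 288.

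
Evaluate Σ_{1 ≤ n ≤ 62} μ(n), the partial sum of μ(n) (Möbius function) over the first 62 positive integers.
Σ_{n ≤ 62} μ(n) = -1

Compute μ(n) for each 1 ≤ n ≤ 62: μ(1) = 1, μ(2) = -1, μ(3) = -1, μ(4) = 0, μ(5) = -1, μ(6) = 1, μ(7) = -1, μ(8) = 0, μ(9) = 0, μ(10) = 1, μ(11) = -1, μ(12) = 0, μ(13) = -1, μ(14) = 1, μ(15) = 1, μ(16) = 0, μ(17) = -1, μ(18) = 0, μ(19) = -1, μ(20) = 0, μ(21) = 1, μ(22) = 1, μ(23) = -1, μ(24) = 0, μ(25) = 0, μ(26) = 1, μ(27) = 0, μ(28) = 0, μ(29) = -1, μ(30) = -1, μ(31) = -1, μ(32) = 0, μ(33) = 1, μ(34) = 1, μ(35) = 1, μ(36) = 0, μ(37) = -1, μ(38) = 1, μ(39) = 1, μ(40) = 0, μ(41) = -1, μ(42) = -1, μ(43) = -1, μ(44) = 0, μ(45) = 0, μ(46) = 1, μ(47) = -1, μ(48) = 0, μ(49) = 0, μ(50) = 0, μ(51) = 1, μ(52) = 0, μ(53) = -1, μ(54) = 0, μ(55) = 1, μ(56) = 0, μ(57) = 1, μ(58) = 1, μ(59) = -1, μ(60) = 0, μ(61) = -1, μ(62) = 1. Summing all 62 values: -1. (Mertens function M(x) = Σ_{n ≤ x} μ(n); on average M(x) should be small (PNT ⟺ M(x) = o(x)).)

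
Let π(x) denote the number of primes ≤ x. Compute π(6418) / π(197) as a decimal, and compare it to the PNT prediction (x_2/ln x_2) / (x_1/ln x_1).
π(6418)/π(197) = 834/45 ≈ 18.5333;  PNT prediction ≈ 19.6330.

π(197) = 45 and π(6418) = 834, so π(6418)/π(197) ≈ 18.5333. The PNT-predicted ratio is (6418/ln(6418)) / (197/ln(197)) ≈ 19.6330. The two agree to within a few percent, as expected.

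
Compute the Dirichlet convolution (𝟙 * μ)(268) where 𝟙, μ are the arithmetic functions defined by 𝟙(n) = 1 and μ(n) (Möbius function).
(𝟙 * μ)(268) = 0

Divisors of 268: [1, 2, 4, 67, 134, 268]. For each d | 268:
  d = 1: 𝟙(1) · μ(268/1) = 1 · 0 = 0
  d = 2: 𝟙(2) · μ(268/2) = 1 · 1 = 1
  d = 4: 𝟙(4) · μ(268/4) = 1 · -1 = -1
  d = 67: 𝟙(67) · μ(268/67) = 1 · 0 = 0
  d = 134: 𝟙(134) · μ(268/134) = 1 · -1 = -1
  d = 268: 𝟙(268) · μ(268/268) = 1 · 1 = 1
Summing: (𝟙 * μ)(268) = 0 + 1 + -1 + 0 + -1 + 1 = 0.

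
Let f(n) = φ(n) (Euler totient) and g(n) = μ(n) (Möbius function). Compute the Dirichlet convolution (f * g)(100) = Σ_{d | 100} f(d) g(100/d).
(φ * μ)(100) = 16

Divisors of 100: [1, 2, 4, 5, 10, 20, 25, 50, 100]. For each d | 100:
  d = 1: φ(1) · μ(100/1) = 1 · 0 = 0
  d = 2: φ(2) · μ(100/2) = 1 · 0 = 0
  d = 4: φ(4) · μ(100/4) = 2 · 0 = 0
  d = 5: φ(5) · μ(100/5) = 4 · 0 = 0
  d = 10: φ(10) · μ(100/10) = 4 · 1 = 4
  d = 20: φ(20) · μ(100/20) = 8 · -1 = -8
  d = 25: φ(25) · μ(100/25) = 20 · 0 = 0
  d = 50: φ(50) · μ(100/50) = 20 · -1 = -20
  d = 100: φ(100) · μ(100/100) = 40 · 1 = 40
Summing: (φ * μ)(100) = 0 + 0 + 0 + 0 + 4 + -8 + 0 + -20 + 40 = 16.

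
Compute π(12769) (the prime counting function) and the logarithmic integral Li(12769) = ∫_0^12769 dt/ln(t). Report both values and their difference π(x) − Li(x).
π(12769) = 1523;  Li(12769) ≈ 1542.70;  π(x) − Li(x) ≈ -19.70.

Direct count of primes ≤ 12769 gives π(12769) = 1523. Numerical evaluation of the logarithmic integral gives Li(12769) ≈ 1542.70. The difference π(x) − Li(x) ≈ -19.70 is typically negative for small/moderate x (Li(x) overestimates), though Littlewood's theorem shows this sign changes infinitely often.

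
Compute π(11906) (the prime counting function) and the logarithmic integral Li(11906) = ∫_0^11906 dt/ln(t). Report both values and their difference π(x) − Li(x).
π(11906) = 1426;  Li(11906) ≈ 1451.09;  π(x) − Li(x) ≈ -25.09.

Direct count of primes ≤ 11906 gives π(11906) = 1426. Numerical evaluation of the logarithmic integral gives Li(11906) ≈ 1451.09. The difference π(x) − Li(x) ≈ -25.09 is typically negative for small/moderate x (Li(x) overestimates), though Littlewood's theorem shows this sign changes infinitely often.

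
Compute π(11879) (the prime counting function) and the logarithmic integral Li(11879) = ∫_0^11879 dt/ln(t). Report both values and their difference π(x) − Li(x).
π(11879) = 1423;  Li(11879) ≈ 1448.21;  π(x) − Li(x) ≈ -25.21.

Direct count of primes ≤ 11879 gives π(11879) = 1423. Numerical evaluation of the logarithmic integral gives Li(11879) ≈ 1448.21. The difference π(x) − Li(x) ≈ -25.21 is typically negative for small/moderate x (Li(x) overestimates), though Littlewood's theorem shows this sign changes infinitely often.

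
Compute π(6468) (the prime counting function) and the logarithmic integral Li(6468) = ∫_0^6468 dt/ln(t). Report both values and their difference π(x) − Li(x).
π(6468) = 838;  Li(6468) ≈ 853.98;  π(x) − Li(x) ≈ -15.98.

Direct count of primes ≤ 6468 gives π(6468) = 838. Numerical evaluation of the logarithmic integral gives Li(6468) ≈ 853.98. The difference π(x) − Li(x) ≈ -15.98 is typically negative for small/moderate x (Li(x) overestimates), though Littlewood's theorem shows this sign changes infinitely often.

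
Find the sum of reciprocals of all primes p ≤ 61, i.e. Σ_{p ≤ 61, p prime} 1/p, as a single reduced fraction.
Σ 1/p = 201015517717077830328949/117288381359406970983270

π(61) = 18, so the primes ≤ 61 are [2, 3, 5, 7, 11, 13, 17, 19, 23, 29, 31, 37, 41, 43, 47, 53, 59, 61]. Summing 1/p over these primes: 201015517717077830328949/117288381359406970983270 ≈ 1.7139. Mertens estimate ln ln(61) + 0.2615 ≈ 1.6751.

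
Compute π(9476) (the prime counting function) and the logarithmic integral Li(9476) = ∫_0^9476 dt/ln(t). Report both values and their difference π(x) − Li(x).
π(9476) = 1174;  Li(9476) ≈ 1189.08;  π(x) − Li(x) ≈ -15.08.

Direct count of primes ≤ 9476 gives π(9476) = 1174. Numerical evaluation of the logarithmic integral gives Li(9476) ≈ 1189.08. The difference π(x) − Li(x) ≈ -15.08 is typically negative for small/moderate x (Li(x) overestimates), though Littlewood's theorem shows this sign changes infinitely often.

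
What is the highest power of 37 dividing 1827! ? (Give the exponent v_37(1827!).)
v_37(1827!) = 50

Legendre's formula: v_p(n!) = Σ_{k ≥ 1} ⌊n / p^k⌋. For p = 37, n = 1827, the terms are:
  ⌊1827/37^1⌋ = ⌊1827/37⌋ = 49
  ⌊1827/37^2⌋ = ⌊1827/1369⌋ = 1
(the next term ⌊1827/37^3⌋ = 0, terminating the sum). Summing: v_37(1827!) = 49 + 1 = 50.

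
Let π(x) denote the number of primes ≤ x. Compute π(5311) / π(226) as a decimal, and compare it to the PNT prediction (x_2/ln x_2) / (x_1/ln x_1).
π(5311)/π(226) = 704/48 ≈ 14.6667;  PNT prediction ≈ 14.8507.

π(226) = 48 and π(5311) = 704, so π(5311)/π(226) ≈ 14.6667. The PNT-predicted ratio is (5311/ln(5311)) / (226/ln(226)) ≈ 14.8507. The two agree to within a few percent, as expected.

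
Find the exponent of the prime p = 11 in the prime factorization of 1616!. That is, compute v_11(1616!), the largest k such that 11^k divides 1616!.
v_11(1616!) = 160

Legendre's formula: v_p(n!) = Σ_{k ≥ 1} ⌊n / p^k⌋. For p = 11, n = 1616, the terms are:
  ⌊1616/11^1⌋ = ⌊1616/11⌋ = 146
  ⌊1616/11^2⌋ = ⌊1616/121⌋ = 13
  ⌊1616/11^3⌋ = ⌊1616/1331⌋ = 1
(the next term ⌊1616/11^4⌋ = 0, terminating the sum). Summing: v_11(1616!) = 146 + 13 + 1 = 160.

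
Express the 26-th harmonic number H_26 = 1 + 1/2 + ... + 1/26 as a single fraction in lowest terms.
H_26 = 34395742267/8923714800

Direct summation: H_26 = 1 + 1/2 + ... + 1/26. The least common denominator is lcm(1, ..., 26) = 26771144400; over this denominator the numerator is 26771144400 + 13385572200 + 8923714800 + 6692786100 + 5354228880 + 4461857400 + 3824449200 + 3346393050 + 2974571600 + 2677114440 + 2433740400 + 2230928700 + 2059318800 + 1912224600 + 1784742960 + 1673196525 + 1574773200 + 1487285800 + 1409007600 + 1338557220 + 1274816400 + 1216870200 + 1163962800 + 1115464350 + 1070845776 + 1029659400 = 103187226801, so H_26 = 103187226801/26771144400; reducing by gcd(103187226801, 26771144400) = 3 gives 34395742267/8923714800 ≈ 3.85442. (The PNT-adjacent estimate ln(26) + γ ≈ 3.83531 matches within O(1/n).)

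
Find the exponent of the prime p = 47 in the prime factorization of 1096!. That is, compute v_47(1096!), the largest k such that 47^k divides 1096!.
v_47(1096!) = 23

Legendre's formula: v_p(n!) = Σ_{k ≥ 1} ⌊n / p^k⌋. For p = 47, n = 1096, the terms are:
  ⌊1096/47^1⌋ = ⌊1096/47⌋ = 23
(the next term ⌊1096/47^2⌋ = 0, terminating the sum). Summing: v_47(1096!) = 23 = 23.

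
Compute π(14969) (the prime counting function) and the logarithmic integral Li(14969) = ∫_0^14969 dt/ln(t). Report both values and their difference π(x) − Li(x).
π(14969) = 1753;  Li(14969) ≈ 1773.40;  π(x) − Li(x) ≈ -20.40.

Direct count of primes ≤ 14969 gives π(14969) = 1753. Numerical evaluation of the logarithmic integral gives Li(14969) ≈ 1773.40. The difference π(x) − Li(x) ≈ -20.40 is typically negative for small/moderate x (Li(x) overestimates), though Littlewood's theorem shows this sign changes infinitely often.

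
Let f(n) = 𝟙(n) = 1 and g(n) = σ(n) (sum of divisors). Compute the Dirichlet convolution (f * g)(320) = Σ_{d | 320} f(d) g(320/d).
(𝟙 * σ)(320) = 1729

Divisors of 320: [1, 2, 4, 5, 8, 10, 16, 20, 32, 40, 64, 80, 160, 320]. For each d | 320:
  d = 1: 𝟙(1) · σ(320/1) = 1 · 762 = 762
  d = 2: 𝟙(2) · σ(320/2) = 1 · 378 = 378
  d = 4: 𝟙(4) · σ(320/4) = 1 · 186 = 186
  d = 5: 𝟙(5) · σ(320/5) = 1 · 127 = 127
  d = 8: 𝟙(8) · σ(320/8) = 1 · 90 = 90
  d = 10: 𝟙(10) · σ(320/10) = 1 · 63 = 63
  d = 16: 𝟙(16) · σ(320/16) = 1 · 42 = 42
  d = 20: 𝟙(20) · σ(320/20) = 1 · 31 = 31
  d = 32: 𝟙(32) · σ(320/32) = 1 · 18 = 18
  d = 40: 𝟙(40) · σ(320/40) = 1 · 15 = 15
  d = 64: 𝟙(64) · σ(320/64) = 1 · 6 = 6
  d = 80: 𝟙(80) · σ(320/80) = 1 · 7 = 7
  d = 160: 𝟙(160) · σ(320/160) = 1 · 3 = 3
  d = 320: 𝟙(320) · σ(320/320) = 1 · 1 = 1
Summing: (𝟙 * σ)(320) = 762 + 378 + 186 + 127 + 90 + 63 + 42 + 31 + 18 + 15 + 6 + 7 + 3 + 1 = 1729.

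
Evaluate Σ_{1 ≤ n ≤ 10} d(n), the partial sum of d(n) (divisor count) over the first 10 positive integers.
Σ_{n ≤ 10} d(n) = 27

Compute d(n) for each 1 ≤ n ≤ 10: d(1) = 1, d(2) = 2, d(3) = 2, d(4) = 3, d(5) = 2, d(6) = 4, d(7) = 2, d(8) = 4, d(9) = 3, d(10) = 4. Summing all 10 values: 27. (Dirichlet's divisor formula: Σ_{n ≤ x} d(n) = x ln(x) + (2γ − 1) x + O(√x). For x = 10, the asymptotic estimate is ≈ 24.57.)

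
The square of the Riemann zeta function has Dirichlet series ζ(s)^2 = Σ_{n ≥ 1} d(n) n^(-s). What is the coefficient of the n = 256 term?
d(256) = 9

ζ(s)^2 = (Σ 1/m^s)(Σ 1/k^s). The coefficient of 1/n^s in the product is the number of ordered pairs (m, k) with mk = n, which equals d(n). For n = 256, divisors are [1, 2, 4, 8, 16, 32, 64, 128, 256], so d(256) = 9.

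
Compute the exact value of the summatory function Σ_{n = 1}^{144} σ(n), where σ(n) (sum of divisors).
Σ_{n ≤ 144} σ(n) = 17186

Compute σ(n) for each 1 ≤ n ≤ 144: σ(1) = 1, σ(2) = 3, σ(3) = 4, σ(4) = 7, σ(5) = 6, σ(6) = 12, σ(7) = 8, σ(8) = 15, σ(9) = 13, σ(10) = 18, σ(11) = 12, σ(12) = 28, σ(13) = 14, σ(14) = 24, σ(15) = 24, σ(16) = 31, σ(17) = 18, σ(18) = 39, σ(19) = 20, σ(20) = 42, σ(21) = 32, σ(22) = 36, σ(23) = 24, σ(24) = 60, σ(25) = 31, σ(26) = 42, σ(27) = 40, σ(28) = 56, σ(29) = 30, σ(30) = 72, σ(31) = 32, σ(32) = 63, σ(33) = 48, σ(34) = 54, σ(35) = 48, σ(36) = 91, σ(37) = 38, σ(38) = 60, σ(39) = 56, σ(40) = 90, σ(41) = 42, σ(42) = 96, σ(43) = 44, σ(44) = 84, σ(45) = 78, σ(46) = 72, σ(47) = 48, σ(48) = 124, σ(49) = 57, σ(50) = 93, σ(51) = 72, σ(52) = 98, σ(53) = 54, σ(54) = 120, σ(55) = 72, σ(56) = 120, σ(57) = 80, σ(58) = 90, σ(59) = 60, σ(60) = 168, σ(61) = 62, σ(62) = 96, σ(63) = 104, σ(64) = 127, σ(65) = 84, σ(66) = 144, σ(67) = 68, σ(68) = 126, σ(69) = 96, σ(70) = 144, σ(71) = 72, σ(72) = 195, σ(73) = 74, σ(74) = 114, σ(75) = 124, σ(76) = 140, σ(77) = 96, σ(78) = 168, σ(79) = 80, σ(80) = 186, σ(81) = 121, σ(82) = 126, σ(83) = 84, σ(84) = 224, σ(85) = 108, σ(86) = 132, σ(87) = 120, σ(88) = 180, σ(89) = 90, σ(90) = 234, σ(91) = 112, σ(92) = 168, σ(93) = 128, σ(94) = 144, σ(95) = 120, σ(96) = 252, σ(97) = 98, σ(98) = 171, σ(99) = 156, σ(100) = 217, σ(101) = 102, σ(102) = 216, σ(103) = 104, σ(104) = 210, σ(105) = 192, σ(106) = 162, σ(107) = 108, σ(108) = 280, σ(109) = 110, σ(110) = 216, σ(111) = 152, σ(112) = 248, σ(113) = 114, σ(114) = 240, σ(115) = 144, σ(116) = 210, σ(117) = 182, σ(118) = 180, σ(119) = 144, σ(120) = 360, σ(121) = 133, σ(122) = 186, σ(123) = 168, σ(124) = 224, σ(125) = 156, σ(126) = 312, σ(127) = 128, σ(128) = 255, σ(129) = 176, σ(130) = 252, σ(131) = 132, σ(132) = 336, σ(133) = 160, σ(134) = 204, σ(135) = 240, σ(136) = 270, σ(137) = 138, σ(138) = 288, σ(139) = 140, σ(140) = 336, σ(141) = 192, σ(142) = 216, σ(143) = 168, σ(144) = 403. Summing all 144 values: 17186. (Average order: Σ_{n ≤ x} σ(n) ~ (π²/12) x². For x = 144, (π²/12)·144² ≈ 17054.68.)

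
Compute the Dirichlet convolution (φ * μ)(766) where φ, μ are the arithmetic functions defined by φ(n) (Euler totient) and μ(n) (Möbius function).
(φ * μ)(766) = 0

Divisors of 766: [1, 2, 383, 766]. For each d | 766:
  d = 1: φ(1) · μ(766/1) = 1 · 1 = 1
  d = 2: φ(2) · μ(766/2) = 1 · -1 = -1
  d = 383: φ(383) · μ(766/383) = 382 · -1 = -382
  d = 766: φ(766) · μ(766/766) = 382 · 1 = 382
Summing: (φ * μ)(766) = 1 + -1 + -382 + 382 = 0.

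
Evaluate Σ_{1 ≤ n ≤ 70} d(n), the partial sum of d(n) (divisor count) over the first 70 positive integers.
Σ_{n ≤ 70} d(n) = 312

Compute d(n) for each 1 ≤ n ≤ 70: d(1) = 1, d(2) = 2, d(3) = 2, d(4) = 3, d(5) = 2, d(6) = 4, d(7) = 2, d(8) = 4, d(9) = 3, d(10) = 4, d(11) = 2, d(12) = 6, d(13) = 2, d(14) = 4, d(15) = 4, d(16) = 5, d(17) = 2, d(18) = 6, d(19) = 2, d(20) = 6, d(21) = 4, d(22) = 4, d(23) = 2, d(24) = 8, d(25) = 3, d(26) = 4, d(27) = 4, d(28) = 6, d(29) = 2, d(30) = 8, d(31) = 2, d(32) = 6, d(33) = 4, d(34) = 4, d(35) = 4, d(36) = 9, d(37) = 2, d(38) = 4, d(39) = 4, d(40) = 8, d(41) = 2, d(42) = 8, d(43) = 2, d(44) = 6, d(45) = 6, d(46) = 4, d(47) = 2, d(48) = 10, d(49) = 3, d(50) = 6, d(51) = 4, d(52) = 6, d(53) = 2, d(54) = 8, d(55) = 4, d(56) = 8, d(57) = 4, d(58) = 4, d(59) = 2, d(60) = 12, d(61) = 2, d(62) = 4, d(63) = 6, d(64) = 7, d(65) = 4, d(66) = 8, d(67) = 2, d(68) = 6, d(69) = 4, d(70) = 8. Summing all 70 values: 312. (Dirichlet's divisor formula: Σ_{n ≤ x} d(n) = x ln(x) + (2γ − 1) x + O(√x). For x = 70, the asymptotic estimate is ≈ 308.20.)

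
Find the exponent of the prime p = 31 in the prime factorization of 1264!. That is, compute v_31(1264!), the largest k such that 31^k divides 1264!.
v_31(1264!) = 41

Legendre's formula: v_p(n!) = Σ_{k ≥ 1} ⌊n / p^k⌋. For p = 31, n = 1264, the terms are:
  ⌊1264/31^1⌋ = ⌊1264/31⌋ = 40
  ⌊1264/31^2⌋ = ⌊1264/961⌋ = 1
(the next term ⌊1264/31^3⌋ = 0, terminating the sum). Summing: v_31(1264!) = 40 + 1 = 41.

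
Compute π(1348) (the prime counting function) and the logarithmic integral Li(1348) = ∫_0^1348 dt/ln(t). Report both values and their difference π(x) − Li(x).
π(1348) = 217;  Li(1348) ≈ 226.88;  π(x) − Li(x) ≈ -9.88.

Direct count of primes ≤ 1348 gives π(1348) = 217. Numerical evaluation of the logarithmic integral gives Li(1348) ≈ 226.88. The difference π(x) − Li(x) ≈ -9.88 is typically negative for small/moderate x (Li(x) overestimates), though Littlewood's theorem shows this sign changes infinitely often.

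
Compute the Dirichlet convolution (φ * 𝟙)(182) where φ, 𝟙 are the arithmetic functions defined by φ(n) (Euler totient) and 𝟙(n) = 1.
(φ * 𝟙)(182) = 182

Divisors of 182: [1, 2, 7, 13, 14, 26, 91, 182]. For each d | 182:
  d = 1: φ(1) · 𝟙(182/1) = 1 · 1 = 1
  d = 2: φ(2) · 𝟙(182/2) = 1 · 1 = 1
  d = 7: φ(7) · 𝟙(182/7) = 6 · 1 = 6
  d = 13: φ(13) · 𝟙(182/13) = 12 · 1 = 12
  d = 14: φ(14) · 𝟙(182/14) = 6 · 1 = 6
  d = 26: φ(26) · 𝟙(182/26) = 12 · 1 = 12
  d = 91: φ(91) · 𝟙(182/91) = 72 · 1 = 72
  d = 182: φ(182) · 𝟙(182/182) = 72 · 1 = 72
Summing: (φ * 𝟙)(182) = 1 + 1 + 6 + 12 + 6 + 12 + 72 + 72 = 182.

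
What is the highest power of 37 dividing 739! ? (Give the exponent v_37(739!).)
v_37(739!) = 19

Legendre's formula: v_p(n!) = Σ_{k ≥ 1} ⌊n / p^k⌋. For p = 37, n = 739, the terms are:
  ⌊739/37^1⌋ = ⌊739/37⌋ = 19
(the next term ⌊739/37^2⌋ = 0, terminating the sum). Summing: v_37(739!) = 19 = 19.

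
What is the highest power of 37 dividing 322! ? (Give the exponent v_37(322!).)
v_37(322!) = 8

Legendre's formula: v_p(n!) = Σ_{k ≥ 1} ⌊n / p^k⌋. For p = 37, n = 322, the terms are:
  ⌊322/37^1⌋ = ⌊322/37⌋ = 8
(the next term ⌊322/37^2⌋ = 0, terminating the sum). Summing: v_37(322!) = 8 = 8.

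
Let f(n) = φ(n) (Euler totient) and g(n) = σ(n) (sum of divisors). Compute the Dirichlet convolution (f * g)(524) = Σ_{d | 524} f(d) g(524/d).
(φ * σ)(524) = 3144

Divisors of 524: [1, 2, 4, 131, 262, 524]. For each d | 524:
  d = 1: φ(1) · σ(524/1) = 1 · 924 = 924
  d = 2: φ(2) · σ(524/2) = 1 · 396 = 396
  d = 4: φ(4) · σ(524/4) = 2 · 132 = 264
  d = 131: φ(131) · σ(524/131) = 130 · 7 = 910
  d = 262: φ(262) · σ(524/262) = 130 · 3 = 390
  d = 524: φ(524) · σ(524/524) = 260 · 1 = 260
Summing: (φ * σ)(524) = 924 + 396 + 264 + 910 + 390 + 260 = 3144.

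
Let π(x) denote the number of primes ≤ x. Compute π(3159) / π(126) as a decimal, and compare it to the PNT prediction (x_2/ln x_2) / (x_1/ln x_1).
π(3159)/π(126) = 446/30 ≈ 14.8667;  PNT prediction ≈ 15.0474.

π(126) = 30 and π(3159) = 446, so π(3159)/π(126) ≈ 14.8667. The PNT-predicted ratio is (3159/ln(3159)) / (126/ln(126)) ≈ 15.0474. The two agree to within a few percent, as expected.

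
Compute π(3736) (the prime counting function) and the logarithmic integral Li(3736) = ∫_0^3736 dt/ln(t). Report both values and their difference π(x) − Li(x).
π(3736) = 521;  Li(3736) ≈ 533.40;  π(x) − Li(x) ≈ -12.40.

Direct count of primes ≤ 3736 gives π(3736) = 521. Numerical evaluation of the logarithmic integral gives Li(3736) ≈ 533.40. The difference π(x) − Li(x) ≈ -12.40 is typically negative for small/moderate x (Li(x) overestimates), though Littlewood's theorem shows this sign changes infinitely often.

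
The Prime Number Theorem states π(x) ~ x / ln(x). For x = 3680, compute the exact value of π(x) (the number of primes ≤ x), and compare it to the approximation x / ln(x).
π(3680) = 514;  x/ln(x) ≈ 448.20;  relative error ≈ 12.80%.

Directly count primes up to 3680: π(3680) = 514. The PNT approximation gives 3680/ln(3680) ≈ 3680/8.21067 ≈ 448.20. Relative error (π(x) − x/ln(x)) / π(x) ≈ 12.80%; the approximation is known to undercount slightly (Li(x) is a better estimate).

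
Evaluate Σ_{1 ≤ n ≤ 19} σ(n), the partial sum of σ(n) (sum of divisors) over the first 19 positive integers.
Σ_{n ≤ 19} σ(n) = 297

Compute σ(n) for each 1 ≤ n ≤ 19: σ(1) = 1, σ(2) = 3, σ(3) = 4, σ(4) = 7, σ(5) = 6, σ(6) = 12, σ(7) = 8, σ(8) = 15, σ(9) = 13, σ(10) = 18, σ(11) = 12, σ(12) = 28, σ(13) = 14, σ(14) = 24, σ(15) = 24, σ(16) = 31, σ(17) = 18, σ(18) = 39, σ(19) = 20. Summing all 19 values: 297. (Average order: Σ_{n ≤ x} σ(n) ~ (π²/12) x². For x = 19, (π²/12)·19² ≈ 296.91.)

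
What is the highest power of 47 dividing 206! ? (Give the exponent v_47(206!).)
v_47(206!) = 4

Legendre's formula: v_p(n!) = Σ_{k ≥ 1} ⌊n / p^k⌋. For p = 47, n = 206, the terms are:
  ⌊206/47^1⌋ = ⌊206/47⌋ = 4
(the next term ⌊206/47^2⌋ = 0, terminating the sum). Summing: v_47(206!) = 4 = 4.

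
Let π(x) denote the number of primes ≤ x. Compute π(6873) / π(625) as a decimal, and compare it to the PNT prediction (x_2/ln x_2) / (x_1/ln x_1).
π(6873)/π(625) = 885/114 ≈ 7.7632;  PNT prediction ≈ 8.0127.

π(625) = 114 and π(6873) = 885, so π(6873)/π(625) ≈ 7.7632. The PNT-predicted ratio is (6873/ln(6873)) / (625/ln(625)) ≈ 8.0127. The two agree to within a few percent, as expected.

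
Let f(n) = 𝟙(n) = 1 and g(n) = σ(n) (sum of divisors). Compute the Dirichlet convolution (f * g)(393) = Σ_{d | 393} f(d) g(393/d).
(𝟙 * σ)(393) = 665

Divisors of 393: [1, 3, 131, 393]. For each d | 393:
  d = 1: 𝟙(1) · σ(393/1) = 1 · 528 = 528
  d = 3: 𝟙(3) · σ(393/3) = 1 · 132 = 132
  d = 131: 𝟙(131) · σ(393/131) = 1 · 4 = 4
  d = 393: 𝟙(393) · σ(393/393) = 1 · 1 = 1
Summing: (𝟙 * σ)(393) = 528 + 132 + 4 + 1 = 665.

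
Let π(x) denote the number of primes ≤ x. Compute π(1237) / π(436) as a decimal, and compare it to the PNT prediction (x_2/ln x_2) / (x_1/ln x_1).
π(1237)/π(436) = 203/84 ≈ 2.4167;  PNT prediction ≈ 2.4216.

π(436) = 84 and π(1237) = 203, so π(1237)/π(436) ≈ 2.4167. The PNT-predicted ratio is (1237/ln(1237)) / (436/ln(436)) ≈ 2.4216. The two agree to within a few percent, as expected.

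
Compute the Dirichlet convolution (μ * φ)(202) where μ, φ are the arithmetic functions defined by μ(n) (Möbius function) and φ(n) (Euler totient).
(μ * φ)(202) = 0

Divisors of 202: [1, 2, 101, 202]. For each d | 202:
  d = 1: μ(1) · φ(202/1) = 1 · 100 = 100
  d = 2: μ(2) · φ(202/2) = -1 · 100 = -100
  d = 101: μ(101) · φ(202/101) = -1 · 1 = -1
  d = 202: μ(202) · φ(202/202) = 1 · 1 = 1
Summing: (μ * φ)(202) = 100 + -100 + -1 + 1 = 0.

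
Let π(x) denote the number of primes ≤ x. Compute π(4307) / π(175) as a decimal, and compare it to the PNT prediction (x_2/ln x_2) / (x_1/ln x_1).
π(4307)/π(175) = 590/40 ≈ 14.7500;  PNT prediction ≈ 15.1903.

π(175) = 40 and π(4307) = 590, so π(4307)/π(175) ≈ 14.7500. The PNT-predicted ratio is (4307/ln(4307)) / (175/ln(175)) ≈ 15.1903. The two agree to within a few percent, as expected.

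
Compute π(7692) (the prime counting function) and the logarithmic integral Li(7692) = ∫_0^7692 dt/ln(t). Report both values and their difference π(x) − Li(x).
π(7692) = 976;  Li(7692) ≈ 992.07;  π(x) − Li(x) ≈ -16.07.

Direct count of primes ≤ 7692 gives π(7692) = 976. Numerical evaluation of the logarithmic integral gives Li(7692) ≈ 992.07. The difference π(x) − Li(x) ≈ -16.07 is typically negative for small/moderate x (Li(x) overestimates), though Littlewood's theorem shows this sign changes infinitely often.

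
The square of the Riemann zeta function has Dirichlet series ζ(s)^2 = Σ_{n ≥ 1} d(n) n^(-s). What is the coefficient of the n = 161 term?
d(161) = 4

ζ(s)^2 = (Σ 1/m^s)(Σ 1/k^s). The coefficient of 1/n^s in the product is the number of ordered pairs (m, k) with mk = n, which equals d(n). For n = 161, divisors are [1, 7, 23, 161], so d(161) = 4.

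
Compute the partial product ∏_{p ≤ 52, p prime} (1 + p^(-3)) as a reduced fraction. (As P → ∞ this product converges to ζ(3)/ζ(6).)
∏ = 8015182591485824614015950466842624/6783810016842653083409665472454505

The primes p ≤ 52 are [2, 3, 5, 7, 11, 13, 17, 19, 23, 29, 31, 37, 41, 43, 47]. For each, (1 + 1/p^3) = (p^3 + 1)/p^3. Multiplying these fractions over p ∈ [2, 3, 5, 7, 11, 13, 17, 19, 23, 29, 31, 37, 41, 43, 47] gives 8015182591485824614015950466842624/6783810016842653083409665472454505. (In the limit P → ∞ this tends to ζ(3)/ζ(6).)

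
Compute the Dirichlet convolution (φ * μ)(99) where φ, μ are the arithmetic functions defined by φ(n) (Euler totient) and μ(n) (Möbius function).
(φ * μ)(99) = 36

Divisors of 99: [1, 3, 9, 11, 33, 99]. For each d | 99:
  d = 1: φ(1) · μ(99/1) = 1 · 0 = 0
  d = 3: φ(3) · μ(99/3) = 2 · 1 = 2
  d = 9: φ(9) · μ(99/9) = 6 · -1 = -6
  d = 11: φ(11) · μ(99/11) = 10 · 0 = 0
  d = 33: φ(33) · μ(99/33) = 20 · -1 = -20
  d = 99: φ(99) · μ(99/99) = 60 · 1 = 60
Summing: (φ * μ)(99) = 0 + 2 + -6 + 0 + -20 + 60 = 36.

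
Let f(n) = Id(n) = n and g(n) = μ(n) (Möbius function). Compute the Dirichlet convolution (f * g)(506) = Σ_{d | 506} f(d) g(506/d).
(Id * μ)(506) = 220

Divisors of 506: [1, 2, 11, 22, 23, 46, 253, 506]. For each d | 506:
  d = 1: Id(1) · μ(506/1) = 1 · -1 = -1
  d = 2: Id(2) · μ(506/2) = 2 · 1 = 2
  d = 11: Id(11) · μ(506/11) = 11 · 1 = 11
  d = 22: Id(22) · μ(506/22) = 22 · -1 = -22
  d = 23: Id(23) · μ(506/23) = 23 · 1 = 23
  d = 46: Id(46) · μ(506/46) = 46 · -1 = -46
  d = 253: Id(253) · μ(506/253) = 253 · -1 = -253
  d = 506: Id(506) · μ(506/506) = 506 · 1 = 506
Summing: (Id * μ)(506) = -1 + 2 + 11 + -22 + 23 + -46 + -253 + 506 = 220.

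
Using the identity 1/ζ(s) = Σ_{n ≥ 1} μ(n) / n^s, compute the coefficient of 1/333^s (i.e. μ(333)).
μ(333) = 0

Factor n = 333 = 3^2 · 37. μ(n) = 0 if any exponent ≥ 2 (not squarefree); otherwise μ(n) = (−1)^{ω(n)} where ω(n) is the number of distinct prime factors. Applying: μ(333) = 0.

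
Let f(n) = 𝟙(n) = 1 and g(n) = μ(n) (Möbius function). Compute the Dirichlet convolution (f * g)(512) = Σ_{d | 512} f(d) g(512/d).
(𝟙 * μ)(512) = 0

Divisors of 512: [1, 2, 4, 8, 16, 32, 64, 128, 256, 512]. For each d | 512:
  d = 1: 𝟙(1) · μ(512/1) = 1 · 0 = 0
  d = 2: 𝟙(2) · μ(512/2) = 1 · 0 = 0
  d = 4: 𝟙(4) · μ(512/4) = 1 · 0 = 0
  d = 8: 𝟙(8) · μ(512/8) = 1 · 0 = 0
  d = 16: 𝟙(16) · μ(512/16) = 1 · 0 = 0
  d = 32: 𝟙(32) · μ(512/32) = 1 · 0 = 0
  d = 64: 𝟙(64) · μ(512/64) = 1 · 0 = 0
  d = 128: 𝟙(128) · μ(512/128) = 1 · 0 = 0
  d = 256: 𝟙(256) · μ(512/256) = 1 · -1 = -1
  d = 512: 𝟙(512) · μ(512/512) = 1 · 1 = 1
Summing: (𝟙 * μ)(512) = 0 + 0 + 0 + 0 + 0 + 0 + 0 + 0 + -1 + 1 = 0.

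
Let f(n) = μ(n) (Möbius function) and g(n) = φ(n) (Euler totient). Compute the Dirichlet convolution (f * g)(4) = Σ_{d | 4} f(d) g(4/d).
(μ * φ)(4) = 1

Divisors of 4: [1, 2, 4]. For each d | 4:
  d = 1: μ(1) · φ(4/1) = 1 · 2 = 2
  d = 2: μ(2) · φ(4/2) = -1 · 1 = -1
  d = 4: μ(4) · φ(4/4) = 0 · 1 = 0
Summing: (μ * φ)(4) = 2 + -1 + 0 = 1.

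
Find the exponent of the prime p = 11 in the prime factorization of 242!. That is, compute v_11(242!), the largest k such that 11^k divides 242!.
v_11(242!) = 24

Legendre's formula: v_p(n!) = Σ_{k ≥ 1} ⌊n / p^k⌋. For p = 11, n = 242, the terms are:
  ⌊242/11^1⌋ = ⌊242/11⌋ = 22
  ⌊242/11^2⌋ = ⌊242/121⌋ = 2
(the next term ⌊242/11^3⌋ = 0, terminating the sum). Summing: v_11(242!) = 22 + 2 = 24.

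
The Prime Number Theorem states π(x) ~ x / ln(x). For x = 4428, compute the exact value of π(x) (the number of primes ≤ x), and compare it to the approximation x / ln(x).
π(4428) = 602;  x/ln(x) ≈ 527.41;  relative error ≈ 12.39%.

Directly count primes up to 4428: π(4428) = 602. The PNT approximation gives 4428/ln(4428) ≈ 4428/8.39570 ≈ 527.41. Relative error (π(x) − x/ln(x)) / π(x) ≈ 12.39%; the approximation is known to undercount slightly (Li(x) is a better estimate).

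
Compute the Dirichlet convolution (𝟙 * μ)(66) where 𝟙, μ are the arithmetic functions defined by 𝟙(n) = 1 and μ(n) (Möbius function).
(𝟙 * μ)(66) = 0

Divisors of 66: [1, 2, 3, 6, 11, 22, 33, 66]. For each d | 66:
  d = 1: 𝟙(1) · μ(66/1) = 1 · -1 = -1
  d = 2: 𝟙(2) · μ(66/2) = 1 · 1 = 1
  d = 3: 𝟙(3) · μ(66/3) = 1 · 1 = 1
  d = 6: 𝟙(6) · μ(66/6) = 1 · -1 = -1
  d = 11: 𝟙(11) · μ(66/11) = 1 · 1 = 1
  d = 22: 𝟙(22) · μ(66/22) = 1 · -1 = -1
  d = 33: 𝟙(33) · μ(66/33) = 1 · -1 = -1
  d = 66: 𝟙(66) · μ(66/66) = 1 · 1 = 1
Summing: (𝟙 * μ)(66) = -1 + 1 + 1 + -1 + 1 + -1 + -1 + 1 = 0.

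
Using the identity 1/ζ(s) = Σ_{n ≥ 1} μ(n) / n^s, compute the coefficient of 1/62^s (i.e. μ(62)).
μ(62) = 1

Factor n = 62 = 2 · 31. μ(n) = 0 if any exponent ≥ 2 (not squarefree); otherwise μ(n) = (−1)^{ω(n)} where ω(n) is the number of distinct prime factors. Applying: μ(62) = 1.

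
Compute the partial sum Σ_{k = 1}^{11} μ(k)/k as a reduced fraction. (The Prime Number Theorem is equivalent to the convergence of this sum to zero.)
Σ μ(k)/k = -1/2310

Values of μ(k) for 1 ≤ k ≤ 11: μ(1) = 1, μ(2) = -1, μ(3) = -1, μ(5) = -1, μ(6) = 1, μ(7) = -1, μ(10) = 1, μ(11) = -1, with μ = 0 on non-squarefree integers. Summing μ(k)/k for k where μ(k) ≠ 0 gives -1/2310 ≈ -0.0004. (PNT ⟺ this sum → 0 as n → ∞.)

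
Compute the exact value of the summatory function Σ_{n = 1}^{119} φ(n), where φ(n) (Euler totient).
Σ_{n ≤ 119} φ(n) = 4354

Compute φ(n) for each 1 ≤ n ≤ 119: φ(1) = 1, φ(2) = 1, φ(3) = 2, φ(4) = 2, φ(5) = 4, φ(6) = 2, φ(7) = 6, φ(8) = 4, φ(9) = 6, φ(10) = 4, φ(11) = 10, φ(12) = 4, φ(13) = 12, φ(14) = 6, φ(15) = 8, φ(16) = 8, φ(17) = 16, φ(18) = 6, φ(19) = 18, φ(20) = 8, φ(21) = 12, φ(22) = 10, φ(23) = 22, φ(24) = 8, φ(25) = 20, φ(26) = 12, φ(27) = 18, φ(28) = 12, φ(29) = 28, φ(30) = 8, φ(31) = 30, φ(32) = 16, φ(33) = 20, φ(34) = 16, φ(35) = 24, φ(36) = 12, φ(37) = 36, φ(38) = 18, φ(39) = 24, φ(40) = 16, φ(41) = 40, φ(42) = 12, φ(43) = 42, φ(44) = 20, φ(45) = 24, φ(46) = 22, φ(47) = 46, φ(48) = 16, φ(49) = 42, φ(50) = 20, φ(51) = 32, φ(52) = 24, φ(53) = 52, φ(54) = 18, φ(55) = 40, φ(56) = 24, φ(57) = 36, φ(58) = 28, φ(59) = 58, φ(60) = 16, φ(61) = 60, φ(62) = 30, φ(63) = 36, φ(64) = 32, φ(65) = 48, φ(66) = 20, φ(67) = 66, φ(68) = 32, φ(69) = 44, φ(70) = 24, φ(71) = 70, φ(72) = 24, φ(73) = 72, φ(74) = 36, φ(75) = 40, φ(76) = 36, φ(77) = 60, φ(78) = 24, φ(79) = 78, φ(80) = 32, φ(81) = 54, φ(82) = 40, φ(83) = 82, φ(84) = 24, φ(85) = 64, φ(86) = 42, φ(87) = 56, φ(88) = 40, φ(89) = 88, φ(90) = 24, φ(91) = 72, φ(92) = 44, φ(93) = 60, φ(94) = 46, φ(95) = 72, φ(96) = 32, φ(97) = 96, φ(98) = 42, φ(99) = 60, φ(100) = 40, φ(101) = 100, φ(102) = 32, φ(103) = 102, φ(104) = 48, φ(105) = 48, φ(106) = 52, φ(107) = 106, φ(108) = 36, φ(109) = 108, φ(110) = 40, φ(111) = 72, φ(112) = 48, φ(113) = 112, φ(114) = 36, φ(115) = 88, φ(116) = 56, φ(117) = 72, φ(118) = 58, φ(119) = 96. Summing all 119 values: 4354. (Average order: Σ_{n ≤ x} φ(n) ~ (3/π²) x². For x = 119, (3/π²)·119² ≈ 4304.43.)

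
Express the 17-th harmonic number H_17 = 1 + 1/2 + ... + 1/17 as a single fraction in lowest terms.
H_17 = 42142223/12252240

Direct summation: H_17 = 1 + 1/2 + ... + 1/17. The least common denominator is lcm(1, ..., 17) = 12252240; over this denominator the numerator is 12252240 + 6126120 + 4084080 + 3063060 + 2450448 + 2042040 + 1750320 + 1531530 + 1361360 + 1225224 + 1113840 + 1021020 + 942480 + 875160 + 816816 + 765765 + 720720 = 42142223, so H_17 = 42142223/12252240 (already in lowest terms) ≈ 3.43955. (The PNT-adjacent estimate ln(17) + γ ≈ 3.41043 matches within O(1/n).)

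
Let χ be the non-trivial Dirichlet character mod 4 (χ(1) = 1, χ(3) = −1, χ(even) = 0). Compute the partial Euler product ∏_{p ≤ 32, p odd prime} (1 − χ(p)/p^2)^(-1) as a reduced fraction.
∏ = 70163108671177093/76623095660544000

The odd primes p ≤ 32 are [3, 5, 7, 11, 13, 17, 19, 23, 29, 31]. For each, χ(p) = 1 if p ≡ 1 mod 4, χ(p) = −1 if p ≡ 3 mod 4. Taking (1 − χ(p)/p^2)^(-1) = p^2/(p^2 − χ(p)): (1 − (-1)/3^2)^(-1) · (1 − (1)/5^2)^(-1) · (1 − (-1)/7^2)^(-1) · (1 − (-1)/11^2)^(-1) · (1 − (1)/13^2)^(-1) · (1 − (1)/17^2)^(-1) · (1 − (-1)/19^2)^(-1) · (1 − (-1)/23^2)^(-1) · (1 − (1)/29^2)^(-1) · (1 − (-1)/31^2)^(-1) = 70163108671177093/76623095660544000.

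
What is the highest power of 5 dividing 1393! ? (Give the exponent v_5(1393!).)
v_5(1393!) = 346

Legendre's formula: v_p(n!) = Σ_{k ≥ 1} ⌊n / p^k⌋. For p = 5, n = 1393, the terms are:
  ⌊1393/5^1⌋ = ⌊1393/5⌋ = 278
  ⌊1393/5^2⌋ = ⌊1393/25⌋ = 55
  ⌊1393/5^3⌋ = ⌊1393/125⌋ = 11
  ⌊1393/5^4⌋ = ⌊1393/625⌋ = 2
(the next term ⌊1393/5^5⌋ = 0, terminating the sum). Summing: v_5(1393!) = 278 + 55 + 11 + 2 = 346.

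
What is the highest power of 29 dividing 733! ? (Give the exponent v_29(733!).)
v_29(733!) = 25

Legendre's formula: v_p(n!) = Σ_{k ≥ 1} ⌊n / p^k⌋. For p = 29, n = 733, the terms are:
  ⌊733/29^1⌋ = ⌊733/29⌋ = 25
(the next term ⌊733/29^2⌋ = 0, terminating the sum). Summing: v_29(733!) = 25 = 25.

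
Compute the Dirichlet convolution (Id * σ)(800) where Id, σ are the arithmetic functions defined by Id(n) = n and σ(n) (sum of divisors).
(Id * σ)(800) = 27606

Divisors of 800: [1, 2, 4, 5, 8, 10, 16, 20, 25, 32, 40, 50, 80, 100, 160, 200, 400, 800]. For each d | 800:
  d = 1: Id(1) · σ(800/1) = 1 · 1953 = 1953
  d = 2: Id(2) · σ(800/2) = 2 · 961 = 1922
  d = 4: Id(4) · σ(800/4) = 4 · 465 = 1860
  d = 5: Id(5) · σ(800/5) = 5 · 378 = 1890
  d = 8: Id(8) · σ(800/8) = 8 · 217 = 1736
  d = 10: Id(10) · σ(800/10) = 10 · 186 = 1860
  d = 16: Id(16) · σ(800/16) = 16 · 93 = 1488
  d = 20: Id(20) · σ(800/20) = 20 · 90 = 1800
  d = 25: Id(25) · σ(800/25) = 25 · 63 = 1575
  d = 32: Id(32) · σ(800/32) = 32 · 31 = 992
  d = 40: Id(40) · σ(800/40) = 40 · 42 = 1680
  d = 50: Id(50) · σ(800/50) = 50 · 31 = 1550
  d = 80: Id(80) · σ(800/80) = 80 · 18 = 1440
  d = 100: Id(100) · σ(800/100) = 100 · 15 = 1500
  d = 160: Id(160) · σ(800/160) = 160 · 6 = 960
  d = 200: Id(200) · σ(800/200) = 200 · 7 = 1400
  d = 400: Id(400) · σ(800/400) = 400 · 3 = 1200
  d = 800: Id(800) · σ(800/800) = 800 · 1 = 800
Summing: (Id * σ)(800) = 1953 + 1922 + 1860 + 1890 + 1736 + 1860 + 1488 + 1800 + 1575 + 992 + 1680 + 1550 + 1440 + 1500 + 960 + 1400 + 1200 + 800 = 27606.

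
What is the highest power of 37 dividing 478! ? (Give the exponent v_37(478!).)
v_37(478!) = 12

Legendre's formula: v_p(n!) = Σ_{k ≥ 1} ⌊n / p^k⌋. For p = 37, n = 478, the terms are:
  ⌊478/37^1⌋ = ⌊478/37⌋ = 12
(the next term ⌊478/37^2⌋ = 0, terminating the sum). Summing: v_37(478!) = 12 = 12.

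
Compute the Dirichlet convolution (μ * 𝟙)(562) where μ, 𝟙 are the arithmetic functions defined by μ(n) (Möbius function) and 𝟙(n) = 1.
(μ * 𝟙)(562) = 0

Divisors of 562: [1, 2, 281, 562]. For each d | 562:
  d = 1: μ(1) · 𝟙(562/1) = 1 · 1 = 1
  d = 2: μ(2) · 𝟙(562/2) = -1 · 1 = -1
  d = 281: μ(281) · 𝟙(562/281) = -1 · 1 = -1
  d = 562: μ(562) · 𝟙(562/562) = 1 · 1 = 1
Summing: (μ * 𝟙)(562) = 1 + -1 + -1 + 1 = 0.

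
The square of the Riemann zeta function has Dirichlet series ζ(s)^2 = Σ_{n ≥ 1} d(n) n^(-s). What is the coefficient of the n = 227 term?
d(227) = 2

ζ(s)^2 = (Σ 1/m^s)(Σ 1/k^s). The coefficient of 1/n^s in the product is the number of ordered pairs (m, k) with mk = n, which equals d(n). For n = 227, divisors are [1, 227], so d(227) = 2.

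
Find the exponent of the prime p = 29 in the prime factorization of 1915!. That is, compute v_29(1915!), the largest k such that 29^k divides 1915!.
v_29(1915!) = 68

Legendre's formula: v_p(n!) = Σ_{k ≥ 1} ⌊n / p^k⌋. For p = 29, n = 1915, the terms are:
  ⌊1915/29^1⌋ = ⌊1915/29⌋ = 66
  ⌊1915/29^2⌋ = ⌊1915/841⌋ = 2
(the next term ⌊1915/29^3⌋ = 0, terminating the sum). Summing: v_29(1915!) = 66 + 2 = 68.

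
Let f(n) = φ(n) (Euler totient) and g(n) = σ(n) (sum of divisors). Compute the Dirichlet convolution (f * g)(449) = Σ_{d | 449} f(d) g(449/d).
(φ * σ)(449) = 898

Divisors of 449: [1, 449]. For each d | 449:
  d = 1: φ(1) · σ(449/1) = 1 · 450 = 450
  d = 449: φ(449) · σ(449/449) = 448 · 1 = 448
Summing: (φ * σ)(449) = 450 + 448 = 898.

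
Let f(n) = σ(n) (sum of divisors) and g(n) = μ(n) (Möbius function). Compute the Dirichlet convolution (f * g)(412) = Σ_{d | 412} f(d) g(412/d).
(σ * μ)(412) = 412

Divisors of 412: [1, 2, 4, 103, 206, 412]. For each d | 412:
  d = 1: σ(1) · μ(412/1) = 1 · 0 = 0
  d = 2: σ(2) · μ(412/2) = 3 · 1 = 3
  d = 4: σ(4) · μ(412/4) = 7 · -1 = -7
  d = 103: σ(103) · μ(412/103) = 104 · 0 = 0
  d = 206: σ(206) · μ(412/206) = 312 · -1 = -312
  d = 412: σ(412) · μ(412/412) = 728 · 1 = 728
Summing: (σ * μ)(412) = 0 + 3 + -7 + 0 + -312 + 728 = 412.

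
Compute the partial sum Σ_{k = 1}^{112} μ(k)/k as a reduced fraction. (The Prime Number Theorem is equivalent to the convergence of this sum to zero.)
Σ μ(k)/k = -678316192822146162262092815134314936522301/39962142402550705168325165981723972810713890

Values of μ(k) for 1 ≤ k ≤ 112: μ(1) = 1, μ(2) = -1, μ(3) = -1, μ(5) = -1, μ(6) = 1, μ(7) = -1, μ(10) = 1, μ(11) = -1, μ(13) = -1, μ(14) = 1, μ(15) = 1, μ(17) = -1, μ(19) = -1, μ(21) = 1, μ(22) = 1, μ(23) = -1, μ(26) = 1, μ(29) = -1, μ(30) = -1, μ(31) = -1, μ(33) = 1, μ(34) = 1, μ(35) = 1, μ(37) = -1, μ(38) = 1, μ(39) = 1, μ(41) = -1, μ(42) = -1, μ(43) = -1, μ(46) = 1, μ(47) = -1, μ(51) = 1, μ(53) = -1, μ(55) = 1, μ(57) = 1, μ(58) = 1, μ(59) = -1, μ(61) = -1, μ(62) = 1, μ(65) = 1, μ(66) = -1, μ(67) = -1, μ(69) = 1, μ(70) = -1, μ(71) = -1, μ(73) = -1, μ(74) = 1, μ(77) = 1, μ(78) = -1, μ(79) = -1, μ(82) = 1, μ(83) = -1, μ(85) = 1, μ(86) = 1, μ(87) = 1, μ(89) = -1, μ(91) = 1, μ(93) = 1, μ(94) = 1, μ(95) = 1, μ(97) = -1, μ(101) = -1, μ(102) = -1, μ(103) = -1, μ(105) = -1, μ(106) = 1, μ(107) = -1, μ(109) = -1, μ(110) = -1, μ(111) = 1, with μ = 0 on non-squarefree integers. Summing μ(k)/k for k where μ(k) ≠ 0 gives -678316192822146162262092815134314936522301/39962142402550705168325165981723972810713890 ≈ -0.0170. (PNT ⟺ this sum → 0 as n → ∞.)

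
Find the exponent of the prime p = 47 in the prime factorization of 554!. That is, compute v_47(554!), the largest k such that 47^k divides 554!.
v_47(554!) = 11

Legendre's formula: v_p(n!) = Σ_{k ≥ 1} ⌊n / p^k⌋. For p = 47, n = 554, the terms are:
  ⌊554/47^1⌋ = ⌊554/47⌋ = 11
(the next term ⌊554/47^2⌋ = 0, terminating the sum). Summing: v_47(554!) = 11 = 11.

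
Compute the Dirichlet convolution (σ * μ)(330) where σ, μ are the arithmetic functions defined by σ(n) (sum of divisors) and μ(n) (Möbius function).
(σ * μ)(330) = 330

Divisors of 330: [1, 2, 3, 5, 6, 10, 11, 15, 22, 30, 33, 55, 66, 110, 165, 330]. For each d | 330:
  d = 1: σ(1) · μ(330/1) = 1 · 1 = 1
  d = 2: σ(2) · μ(330/2) = 3 · -1 = -3
  d = 3: σ(3) · μ(330/3) = 4 · -1 = -4
  d = 5: σ(5) · μ(330/5) = 6 · -1 = -6
  d = 6: σ(6) · μ(330/6) = 12 · 1 = 12
  d = 10: σ(10) · μ(330/10) = 18 · 1 = 18
  d = 11: σ(11) · μ(330/11) = 12 · -1 = -12
  d = 15: σ(15) · μ(330/15) = 24 · 1 = 24
  d = 22: σ(22) · μ(330/22) = 36 · 1 = 36
  d = 30: σ(30) · μ(330/30) = 72 · -1 = -72
  d = 33: σ(33) · μ(330/33) = 48 · 1 = 48
  d = 55: σ(55) · μ(330/55) = 72 · 1 = 72
  d = 66: σ(66) · μ(330/66) = 144 · -1 = -144
  d = 110: σ(110) · μ(330/110) = 216 · -1 = -216
  d = 165: σ(165) · μ(330/165) = 288 · -1 = -288
  d = 330: σ(330) · μ(330/330) = 864 · 1 = 864
Summing: (σ * μ)(330) = 1 + -3 + -4 + -6 + 12 + 18 + -12 + 24 + 36 + -72 + 48 + 72 + -144 + -216 + -288 + 864 = 330.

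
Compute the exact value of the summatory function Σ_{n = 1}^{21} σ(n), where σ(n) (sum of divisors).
Σ_{n ≤ 21} σ(n) = 371

Compute σ(n) for each 1 ≤ n ≤ 21: σ(1) = 1, σ(2) = 3, σ(3) = 4, σ(4) = 7, σ(5) = 6, σ(6) = 12, σ(7) = 8, σ(8) = 15, σ(9) = 13, σ(10) = 18, σ(11) = 12, σ(12) = 28, σ(13) = 14, σ(14) = 24, σ(15) = 24, σ(16) = 31, σ(17) = 18, σ(18) = 39, σ(19) = 20, σ(20) = 42, σ(21) = 32. Summing all 21 values: 371. (Average order: Σ_{n ≤ x} σ(n) ~ (π²/12) x². For x = 21, (π²/12)·21² ≈ 362.71.)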